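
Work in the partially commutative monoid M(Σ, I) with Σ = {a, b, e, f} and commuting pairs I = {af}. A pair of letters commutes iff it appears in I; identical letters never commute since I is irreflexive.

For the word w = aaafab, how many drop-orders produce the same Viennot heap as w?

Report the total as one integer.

piece 0:a — minimal
piece 1:a rests on {0:a}
piece 2:a rests on {1:a}
piece 3:f — minimal
piece 4:a rests on {2:a}
piece 5:b rests on {3:f, 4:a}
minimal pieces: {0:a, 3:f}
ways to finish when only these pieces remain (= sum over removing one remaining piece with nothing left below it):
  1 left: {5}→1
  2 left: {3,5}→1  {4,5}→1
  3 left: {2,4,5}→1  {3,4,5}→2
  4 left: {1,2,4,5}→1  {2,3,4,5}→3
  placing 0:a first → 4 extensions
  placing 3:f first → 1 extensions
total linear extensions = 5

5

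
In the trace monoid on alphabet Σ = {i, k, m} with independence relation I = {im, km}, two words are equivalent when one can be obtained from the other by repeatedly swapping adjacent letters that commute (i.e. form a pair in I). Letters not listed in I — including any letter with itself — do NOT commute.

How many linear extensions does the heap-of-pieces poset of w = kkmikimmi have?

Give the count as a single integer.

84

piece 0:k — minimal
piece 1:k rests on {0:k}
piece 2:m — minimal
piece 3:i rests on {1:k}
piece 4:k rests on {3:i}
piece 5:i rests on {4:k}
piece 6:m rests on {2:m}
piece 7:m rests on {6:m}
piece 8:i rests on {5:i}
minimal pieces: {0:k, 2:m}
ways to finish when only these pieces remain (= sum over removing one remaining piece with nothing left below it):
  1 left: {7}→1  {8}→1
  2 left: {5,8}→1  {6,7}→1  {7,8}→2
  3 left: {2,6,7}→1  {4,5,8}→1  {5,7,8}→3  {6,7,8}→3
  4 left: {2,6,7,8}→4  {3,4,5,8}→1  {4,5,7,8}→4  {5,6,7,8}→6
  5 left: {1,3,4,5,8}→1  {2,5,6,7,8}→10  {3,4,5,7,8}→5  {4,5,6,7,8}→10
  6 left: {0,1,3,4,5,8}→1  {1,3,4,5,7,8}→6  {2,4,5,6,7,8}→20  {3,4,5,6,7,8}→15
  7 left: {0,1,3,4,5,7,8}→7  {1,3,4,5,6,7,8}→21  {2,3,4,5,6,7,8}→35
  placing 0:k first → 56 extensions
  placing 2:m first → 28 extensions
total linear extensions = 84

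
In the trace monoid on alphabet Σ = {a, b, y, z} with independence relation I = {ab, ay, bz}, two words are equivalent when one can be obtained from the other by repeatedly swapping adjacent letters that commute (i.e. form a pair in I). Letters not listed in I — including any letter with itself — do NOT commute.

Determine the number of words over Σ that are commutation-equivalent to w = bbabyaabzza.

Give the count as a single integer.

161

#0=b has no predecessor
#1=b depends on [0:b]
#2=a has no predecessor
#3=b depends on [1:b]
#4=y depends on [3:b]
#5=a depends on [2:a]
#6=a depends on [5:a]
#7=b depends on [4:y]
#8=z depends on [4:y, 6:a]
#9=z depends on [8:z]
#10=a depends on [9:z]
sources: [0:b, 2:a]
N(rest) = Σ N(rest − s) over sources s of rest; N(one piece) = 1:
  size 1 → [7]=1  [10]=1
  size 2 → [7,10]=2  [9,10]=1
  size 3 → [7,9,10]=3  [8,9,10]=1
  size 4 → [6,8,9,10]=1  [7,8,9,10]=4
  size 5 → [4,7,8,9,10]=4  [5,6,8,9,10]=1  [6,7,8,9,10]=5
  size 6 → [2,5,6,8,9,10]=1  [3,4,7,8,9,10]=4  [4,6,7,8,9,10]=9  [5,6,7,8,9,10]=6
  size 7 → [1,3,4,7,8,9,10]=4  [2,5,6,7,8,9,10]=7  [3,4,6,7,8,9,10]=13  [4,5,6,7,8,9,10]=15
  size 8 → [0,1,3,4,7,8,9,10]=4  [1,3,4,6,7,8,9,10]=17  [2,4,5,6,7,8,9,10]=22  [3,4,5,6,7,8,9,10]=28
  size 9 → [0,1,3,4,6,7,8,9,10]=21  [1,3,4,5,6,7,8,9,10]=45  [2,3,4,5,6,7,8,9,10]=50
  first=0(b) contributes 95
  first=2(a) contributes 66
|[w]| = 161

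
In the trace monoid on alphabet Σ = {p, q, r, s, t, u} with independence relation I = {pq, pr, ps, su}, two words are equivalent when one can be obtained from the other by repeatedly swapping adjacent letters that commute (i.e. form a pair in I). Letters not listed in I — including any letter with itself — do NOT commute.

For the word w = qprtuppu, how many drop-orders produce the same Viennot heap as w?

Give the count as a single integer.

piece 0:q — minimal
piece 1:p — minimal
piece 2:r rests on {0:q}
piece 3:t rests on {1:p, 2:r}
piece 4:u rests on {3:t}
piece 5:p rests on {4:u}
piece 6:p rests on {5:p}
piece 7:u rests on {6:p}
minimal pieces: {0:q, 1:p}
ways to finish when only these pieces remain (= sum over removing one remaining piece with nothing left below it):
  1 left: {7}→1
  2 left: {6,7}→1
  3 left: {5,6,7}→1
  4 left: {4,5,6,7}→1
  5 left: {3,4,5,6,7}→1
  6 left: {1,3,4,5,6,7}→1  {2,3,4,5,6,7}→1
  placing 0:q first → 2 extensions
  placing 1:p first → 1 extensions
total linear extensions = 3

3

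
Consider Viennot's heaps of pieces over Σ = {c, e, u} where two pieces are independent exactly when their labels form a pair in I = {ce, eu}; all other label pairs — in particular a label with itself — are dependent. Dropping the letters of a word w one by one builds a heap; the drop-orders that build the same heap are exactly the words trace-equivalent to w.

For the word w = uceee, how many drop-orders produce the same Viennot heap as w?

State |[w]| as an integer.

10

piece 0:u — minimal
piece 1:c rests on {0:u}
piece 2:e — minimal
piece 3:e rests on {2:e}
piece 4:e rests on {3:e}
minimal pieces: {0:u, 2:e}
ways to finish when only these pieces remain (= sum over removing one remaining piece with nothing left below it):
  1 left: {1}→1  {4}→1
  2 left: {0,1}→1  {1,4}→2  {3,4}→1
  3 left: {0,1,4}→3  {1,3,4}→3  {2,3,4}→1
  placing 0:u first → 4 extensions
  placing 2:e first → 6 extensions
total linear extensions = 10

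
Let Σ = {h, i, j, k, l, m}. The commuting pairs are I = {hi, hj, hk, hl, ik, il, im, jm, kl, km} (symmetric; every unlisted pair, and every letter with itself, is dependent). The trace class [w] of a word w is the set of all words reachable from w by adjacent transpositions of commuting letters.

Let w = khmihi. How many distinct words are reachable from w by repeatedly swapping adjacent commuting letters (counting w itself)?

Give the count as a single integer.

#0=k has no predecessor
#1=h has no predecessor
#2=m depends on [1:h]
#3=i has no predecessor
#4=h depends on [2:m]
#5=i depends on [3:i]
sources: [0:k, 1:h, 3:i]
N(rest) = Σ N(rest − s) over sources s of rest; N(one piece) = 1:
  size 1 → [0]=1  [4]=1  [5]=1
  size 2 → [0,4]=2  [0,5]=2  [2,4]=1  [3,5]=1  [4,5]=2
  size 3 → [0,2,4]=3  [0,3,5]=3  [0,4,5]=6  [1,2,4]=1  [2,4,5]=3  [3,4,5]=3
  size 4 → [0,1,2,4]=4  [0,2,4,5]=12  [0,3,4,5]=12  [1,2,4,5]=4  [2,3,4,5]=6
  first=0(k) contributes 10
  first=1(h) contributes 30
  first=3(i) contributes 20
|[w]| = 60

60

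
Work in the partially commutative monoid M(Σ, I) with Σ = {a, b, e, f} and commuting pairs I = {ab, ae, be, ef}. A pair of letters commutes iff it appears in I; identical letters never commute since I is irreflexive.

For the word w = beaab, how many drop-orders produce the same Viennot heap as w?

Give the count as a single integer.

drop 0:b onto floor
drop 1:e onto floor
drop 2:a onto floor
drop 3:a onto {2:a}
drop 4:b onto {0:b}
ground layer = {0:b, 1:e, 2:a}
drop-orders for the pieces not yet dropped (sum over which currently-grounded one goes next):
  1 to go: {1} 1  {3} 1  {4} 1
  2 to go: {0,4} 1  {1,3} 2  {1,4} 2  {2,3} 1  {3,4} 2
  3 to go: {0,1,4} 3  {0,3,4} 3  {1,2,3} 3  {1,3,4} 6  {2,3,4} 3
  if 0:b drops first: 12 orders
  if 1:e drops first: 6 orders
  if 2:a drops first: 12 orders
heap linearizations: 30

30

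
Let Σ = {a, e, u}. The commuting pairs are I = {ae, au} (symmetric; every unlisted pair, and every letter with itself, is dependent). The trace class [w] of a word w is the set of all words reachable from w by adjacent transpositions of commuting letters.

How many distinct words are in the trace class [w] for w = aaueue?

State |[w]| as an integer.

15

drop 0:a onto floor
drop 1:a onto {0:a}
drop 2:u onto floor
drop 3:e onto {2:u}
drop 4:u onto {3:e}
drop 5:e onto {4:u}
ground layer = {0:a, 2:u}
drop-orders for the pieces not yet dropped (sum over which currently-grounded one goes next):
  1 to go: {1} 1  {5} 1
  2 to go: {0,1} 1  {1,5} 2  {4,5} 1
  3 to go: {0,1,5} 3  {1,4,5} 3  {3,4,5} 1
  4 to go: {0,1,4,5} 6  {1,3,4,5} 4  {2,3,4,5} 1
  if 0:a drops first: 5 orders
  if 2:u drops first: 10 orders
heap linearizations: 15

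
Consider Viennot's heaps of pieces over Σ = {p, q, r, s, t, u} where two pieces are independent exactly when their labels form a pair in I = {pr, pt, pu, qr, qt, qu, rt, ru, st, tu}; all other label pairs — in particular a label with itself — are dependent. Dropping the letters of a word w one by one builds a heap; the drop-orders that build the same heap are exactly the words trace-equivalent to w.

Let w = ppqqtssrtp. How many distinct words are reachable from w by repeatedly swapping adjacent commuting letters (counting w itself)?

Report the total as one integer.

90

piece 0:p — minimal
piece 1:p rests on {0:p}
piece 2:q rests on {1:p}
piece 3:q rests on {2:q}
piece 4:t — minimal
piece 5:s rests on {3:q}
piece 6:s rests on {5:s}
piece 7:r rests on {6:s}
piece 8:t rests on {4:t}
piece 9:p rests on {6:s}
minimal pieces: {0:p, 4:t}
ways to finish when only these pieces remain (= sum over removing one remaining piece with nothing left below it):
  1 left: {7}→1  {8}→1  {9}→1
  2 left: {4,8}→1  {7,8}→2  {7,9}→2  {8,9}→2
  3 left: {4,7,8}→3  {4,8,9}→3  {6,7,9}→2  {7,8,9}→6
  4 left: {4,7,8,9}→12  {5,6,7,9}→2  {6,7,8,9}→8
  5 left: {3,5,6,7,9}→2  {4,6,7,8,9}→20  {5,6,7,8,9}→10
  6 left: {2,3,5,6,7,9}→2  {3,5,6,7,8,9}→12  {4,5,6,7,8,9}→30
  7 left: {1,2,3,5,6,7,9}→2  {2,3,5,6,7,8,9}→14  {3,4,5,6,7,8,9}→42
  8 left: {0,1,2,3,5,6,7,9}→2  {1,2,3,5,6,7,8,9}→16  {2,3,4,5,6,7,8,9}→56
  placing 0:p first → 72 extensions
  placing 4:t first → 18 extensions
total linear extensions = 90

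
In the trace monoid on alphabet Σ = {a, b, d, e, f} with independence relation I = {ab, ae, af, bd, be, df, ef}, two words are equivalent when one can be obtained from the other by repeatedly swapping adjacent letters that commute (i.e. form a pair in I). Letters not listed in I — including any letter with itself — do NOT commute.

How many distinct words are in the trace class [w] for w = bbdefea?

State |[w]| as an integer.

105

0(b) covers ∅
1(b) covers 0:b
2(d) covers ∅
3(e) covers 2:d
4(f) covers 1:b
5(e) covers 3:e
6(a) covers 2:d
floor of heap: 0:b, 2:d
completions by unplaced set U, small U first (add the entries for U minus each lowest piece of U):
  |U|=1: {4}:1  {5}:1  {6}:1
  |U|=2: {1,4}:1  {3,5}:1  {4,5}:2  {4,6}:2  {5,6}:2
  |U|=3: {0,1,4}:1  {1,4,5}:3  {1,4,6}:3  {3,4,5}:3  {3,5,6}:3  {4,5,6}:6
  |U|=4: {0,1,4,5}:4  {0,1,4,6}:4  {1,3,4,5}:6  {1,4,5,6}:12  {2,3,5,6}:3  {3,4,5,6}:12
  |U|=5: {0,1,3,4,5}:10  {0,1,4,5,6}:20  {1,3,4,5,6}:30  {2,3,4,5,6}:15
  start at 0(b): 45
  start at 2(d): 60
sum over floor = 105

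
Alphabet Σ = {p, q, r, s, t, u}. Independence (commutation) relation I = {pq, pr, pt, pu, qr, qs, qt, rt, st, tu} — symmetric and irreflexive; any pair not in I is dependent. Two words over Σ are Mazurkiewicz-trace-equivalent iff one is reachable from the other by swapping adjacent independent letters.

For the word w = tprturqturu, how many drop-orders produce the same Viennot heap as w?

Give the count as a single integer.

2640

#0=t has no predecessor
#1=p has no predecessor
#2=r has no predecessor
#3=t depends on [0:t]
#4=u depends on [2:r]
#5=r depends on [4:u]
#6=q depends on [4:u]
#7=t depends on [3:t]
#8=u depends on [5:r, 6:q]
#9=r depends on [8:u]
#10=u depends on [9:r]
sources: [0:t, 1:p, 2:r]
N(rest) = Σ N(rest − s) over sources s of rest; N(one piece) = 1:
  size 1 → [1]=1  [7]=1  [10]=1
  size 2 → [1,7]=2  [1,10]=2  [3,7]=1  [7,10]=2  [9,10]=1
  size 3 → [0,3,7]=1  [1,3,7]=3  [1,7,10]=6  [1,9,10]=3  [3,7,10]=3  [7,9,10]=3  [8,9,10]=1
  size 4 → [0,1,3,7]=4  [0,3,7,10]=4  [1,3,7,10]=12  [1,7,9,10]=12  [1,8,9,10]=4  [3,7,9,10]=6  [5,8,9,10]=1  [6,8,9,10]=1  [7,8,9,10]=4
  size 5 → [0,1,3,7,10]=20  [0,3,7,9,10]=10  [1,3,7,9,10]=30  [1,5,8,9,10]=5  [1,6,8,9,10]=5  [1,7,8,9,10]=20  [3,7,8,9,10]=10  [5,6,8,9,10]=2  [5,7,8,9,10]=5  [6,7,8,9,10]=5
  size 6 → [0,1,3,7,9,10]=60  [0,3,7,8,9,10]=20  [1,3,7,8,9,10]=60  [1,5,6,8,9,10]=12  [1,5,7,8,9,10]=30  [1,6,7,8,9,10]=30  [3,5,7,8,9,10]=15  [3,6,7,8,9,10]=15  [4,5,6,8,9,10]=2  [5,6,7,8,9,10]=12
  size 7 → [0,1,3,7,8,9,10]=140  [0,3,5,7,8,9,10]=35  [0,3,6,7,8,9,10]=35  [1,3,5,7,8,9,10]=105  [1,3,6,7,8,9,10]=105  [1,4,5,6,8,9,10]=14  [1,5,6,7,8,9,10]=84  [2,4,5,6,8,9,10]=2  [3,5,6,7,8,9,10]=42  [4,5,6,7,8,9,10]=14
  size 8 → [0,1,3,5,7,8,9,10]=280  [0,1,3,6,7,8,9,10]=280  [0,3,5,6,7,8,9,10]=112  [1,2,4,5,6,8,9,10]=16  [1,3,5,6,7,8,9,10]=336  [1,4,5,6,7,8,9,10]=112  [2,4,5,6,7,8,9,10]=16  [3,4,5,6,7,8,9,10]=56
  size 9 → [0,1,3,5,6,7,8,9,10]=1008  [0,3,4,5,6,7,8,9,10]=168  [1,2,4,5,6,7,8,9,10]=144  [1,3,4,5,6,7,8,9,10]=504  [2,3,4,5,6,7,8,9,10]=72
  first=0(t) contributes 720
  first=1(p) contributes 240
  first=2(r) contributes 1680
|[w]| = 2640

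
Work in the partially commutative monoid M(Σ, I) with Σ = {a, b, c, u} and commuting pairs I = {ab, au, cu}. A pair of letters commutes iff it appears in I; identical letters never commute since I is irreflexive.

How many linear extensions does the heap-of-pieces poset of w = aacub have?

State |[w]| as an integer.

#0=a has no predecessor
#1=a depends on [0:a]
#2=c depends on [1:a]
#3=u has no predecessor
#4=b depends on [2:c, 3:u]
sources: [0:a, 3:u]
N(rest) = Σ N(rest − s) over sources s of rest; N(one piece) = 1:
  size 1 → [4]=1
  size 2 → [2,4]=1  [3,4]=1
  size 3 → [1,2,4]=1  [2,3,4]=2
  first=0(a) contributes 3
  first=3(u) contributes 1
|[w]| = 4

4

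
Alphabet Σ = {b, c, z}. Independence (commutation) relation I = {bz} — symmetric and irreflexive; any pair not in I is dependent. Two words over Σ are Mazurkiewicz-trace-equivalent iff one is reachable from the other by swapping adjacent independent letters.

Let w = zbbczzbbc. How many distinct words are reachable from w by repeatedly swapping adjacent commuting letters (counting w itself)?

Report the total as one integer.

18

0(z) covers ∅
1(b) covers ∅
2(b) covers 1:b
3(c) covers 0:z, 2:b
4(z) covers 3:c
5(z) covers 4:z
6(b) covers 3:c
7(b) covers 6:b
8(c) covers 5:z, 7:b
floor of heap: 0:z, 1:b
completions by unplaced set U, small U first (add the entries for U minus each lowest piece of U):
  |U|=1: {8}:1
  |U|=2: {5,8}:1  {7,8}:1
  |U|=3: {4,5,8}:1  {5,7,8}:2  {6,7,8}:1
  |U|=4: {4,5,7,8}:3  {5,6,7,8}:3
  |U|=5: {4,5,6,7,8}:6
  |U|=6: {3,4,5,6,7,8}:6
  |U|=7: {0,3,4,5,6,7,8}:6  {2,3,4,5,6,7,8}:6
  start at 0(z): 6
  start at 1(b): 12
sum over floor = 18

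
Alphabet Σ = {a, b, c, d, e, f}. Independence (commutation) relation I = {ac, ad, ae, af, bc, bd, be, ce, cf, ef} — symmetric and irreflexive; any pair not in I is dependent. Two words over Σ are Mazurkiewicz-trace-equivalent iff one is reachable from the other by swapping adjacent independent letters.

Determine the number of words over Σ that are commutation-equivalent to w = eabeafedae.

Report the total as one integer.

368

0(e) covers ∅
1(a) covers ∅
2(b) covers 1:a
3(e) covers 0:e
4(a) covers 2:b
5(f) covers 2:b
6(e) covers 3:e
7(d) covers 5:f, 6:e
8(a) covers 4:a
9(e) covers 7:d
floor of heap: 0:e, 1:a
completions by unplaced set U, small U first (add the entries for U minus each lowest piece of U):
  |U|=1: {8}:1  {9}:1
  |U|=2: {4,8}:1  {7,9}:1  {8,9}:2
  |U|=3: {4,8,9}:3  {5,7,9}:1  {6,7,9}:1  {7,8,9}:3
  |U|=4: {3,6,7,9}:1  {4,7,8,9}:6  {5,6,7,9}:2  {5,7,8,9}:4  {6,7,8,9}:4
  |U|=5: {0,3,6,7,9}:1  {3,5,6,7,9}:3  {3,6,7,8,9}:5  {4,5,7,8,9}:10  {4,6,7,8,9}:10  {5,6,7,8,9}:10
  |U|=6: {0,3,5,6,7,9}:4  {0,3,6,7,8,9}:6  {2,4,5,7,8,9}:10  {3,4,6,7,8,9}:15  {3,5,6,7,8,9}:18  {4,5,6,7,8,9}:30
  |U|=7: {0,3,4,6,7,8,9}:21  {0,3,5,6,7,8,9}:28  {1,2,4,5,7,8,9}:10  {2,4,5,6,7,8,9}:40  {3,4,5,6,7,8,9}:63
  |U|=8: {0,3,4,5,6,7,8,9}:112  {1,2,4,5,6,7,8,9}:50  {2,3,4,5,6,7,8,9}:103
  start at 0(e): 153
  start at 1(a): 215
sum over floor = 368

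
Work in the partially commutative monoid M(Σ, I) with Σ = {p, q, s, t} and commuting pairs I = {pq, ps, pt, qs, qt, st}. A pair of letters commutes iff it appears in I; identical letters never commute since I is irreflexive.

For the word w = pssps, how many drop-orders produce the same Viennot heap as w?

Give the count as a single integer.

10

#0=p has no predecessor
#1=s has no predecessor
#2=s depends on [1:s]
#3=p depends on [0:p]
#4=s depends on [2:s]
sources: [0:p, 1:s]
N(rest) = Σ N(rest − s) over sources s of rest; N(one piece) = 1:
  size 1 → [3]=1  [4]=1
  size 2 → [0,3]=1  [2,4]=1  [3,4]=2
  size 3 → [0,3,4]=3  [1,2,4]=1  [2,3,4]=3
  first=0(p) contributes 4
  first=1(s) contributes 6
|[w]| = 10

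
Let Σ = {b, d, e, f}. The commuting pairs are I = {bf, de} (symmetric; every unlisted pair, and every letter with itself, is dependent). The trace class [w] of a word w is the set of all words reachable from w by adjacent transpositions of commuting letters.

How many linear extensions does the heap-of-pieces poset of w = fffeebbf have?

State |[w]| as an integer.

#0=f has no predecessor
#1=f depends on [0:f]
#2=f depends on [1:f]
#3=e depends on [2:f]
#4=e depends on [3:e]
#5=b depends on [4:e]
#6=b depends on [5:b]
#7=f depends on [4:e]
sources: [0:f]
N(rest) = Σ N(rest − s) over sources s of rest; N(one piece) = 1:
  size 1 → [6]=1  [7]=1
  size 2 → [5,6]=1  [6,7]=2
  size 3 → [5,6,7]=3
  size 4 → [4,5,6,7]=3
  size 5 → [3,4,5,6,7]=3
  size 6 → [2,3,4,5,6,7]=3
  first=0(f) contributes 3

3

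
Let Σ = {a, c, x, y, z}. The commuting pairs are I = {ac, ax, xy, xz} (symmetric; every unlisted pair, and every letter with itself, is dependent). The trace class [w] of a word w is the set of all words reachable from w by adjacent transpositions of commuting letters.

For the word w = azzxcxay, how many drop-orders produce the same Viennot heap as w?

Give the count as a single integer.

22

#0=a has no predecessor
#1=z depends on [0:a]
#2=z depends on [1:z]
#3=x has no predecessor
#4=c depends on [2:z, 3:x]
#5=x depends on [4:c]
#6=a depends on [2:z]
#7=y depends on [4:c, 6:a]
sources: [0:a, 3:x]
N(rest) = Σ N(rest − s) over sources s of rest; N(one piece) = 1:
  size 1 → [5]=1  [7]=1
  size 2 → [5,7]=2  [6,7]=1
  size 3 → [4,5,7]=2  [5,6,7]=3
  size 4 → [3,4,5,7]=2  [4,5,6,7]=5
  size 5 → [2,4,5,6,7]=5  [3,4,5,6,7]=7
  size 6 → [1,2,4,5,6,7]=5  [2,3,4,5,6,7]=12
  first=0(a) contributes 17
  first=3(x) contributes 5
|[w]| = 22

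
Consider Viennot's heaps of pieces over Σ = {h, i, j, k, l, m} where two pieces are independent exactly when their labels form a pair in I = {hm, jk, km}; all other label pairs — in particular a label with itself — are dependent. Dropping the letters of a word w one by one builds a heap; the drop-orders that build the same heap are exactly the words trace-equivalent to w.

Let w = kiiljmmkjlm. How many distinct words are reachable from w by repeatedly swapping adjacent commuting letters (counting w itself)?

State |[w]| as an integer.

0(k) covers ∅
1(i) covers 0:k
2(i) covers 1:i
3(l) covers 2:i
4(j) covers 3:l
5(m) covers 4:j
6(m) covers 5:m
7(k) covers 3:l
8(j) covers 6:m
9(l) covers 7:k, 8:j
10(m) covers 9:l
floor of heap: 0:k
completions by unplaced set U, small U first (add the entries for U minus each lowest piece of U):
  |U|=1: {10}:1
  |U|=2: {9,10}:1
  |U|=3: {7,9,10}:1  {8,9,10}:1
  |U|=4: {6,8,9,10}:1  {7,8,9,10}:2
  |U|=5: {5,6,8,9,10}:1  {6,7,8,9,10}:3
  |U|=6: {4,5,6,8,9,10}:1  {5,6,7,8,9,10}:4
  |U|=7: {4,5,6,7,8,9,10}:5
  |U|=8: {3,4,5,6,7,8,9,10}:5
  |U|=9: {2,3,4,5,6,7,8,9,10}:5
  start at 0(k): 5

5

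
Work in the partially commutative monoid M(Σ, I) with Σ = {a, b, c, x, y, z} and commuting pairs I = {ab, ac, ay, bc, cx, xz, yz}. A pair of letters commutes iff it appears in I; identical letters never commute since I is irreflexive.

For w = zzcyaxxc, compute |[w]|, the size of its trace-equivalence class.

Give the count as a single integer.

#0=z has no predecessor
#1=z depends on [0:z]
#2=c depends on [1:z]
#3=y depends on [2:c]
#4=a depends on [1:z]
#5=x depends on [3:y, 4:a]
#6=x depends on [5:x]
#7=c depends on [3:y]
sources: [0:z]
N(rest) = Σ N(rest − s) over sources s of rest; N(one piece) = 1:
  size 1 → [6]=1  [7]=1
  size 2 → [5,6]=1  [6,7]=2
  size 3 → [4,5,6]=1  [5,6,7]=3
  size 4 → [3,5,6,7]=3  [4,5,6,7]=4
  size 5 → [2,3,5,6,7]=3  [3,4,5,6,7]=7
  size 6 → [2,3,4,5,6,7]=10
  first=0(z) contributes 10

10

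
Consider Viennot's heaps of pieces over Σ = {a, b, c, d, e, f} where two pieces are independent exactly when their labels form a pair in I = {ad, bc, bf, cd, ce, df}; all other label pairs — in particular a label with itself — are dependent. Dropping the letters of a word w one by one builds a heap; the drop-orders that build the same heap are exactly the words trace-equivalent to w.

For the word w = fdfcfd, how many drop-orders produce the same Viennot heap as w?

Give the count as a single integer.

15

drop 0:f onto floor
drop 1:d onto floor
drop 2:f onto {0:f}
drop 3:c onto {2:f}
drop 4:f onto {3:c}
drop 5:d onto {1:d}
ground layer = {0:f, 1:d}
drop-orders for the pieces not yet dropped (sum over which currently-grounded one goes next):
  1 to go: {4} 1  {5} 1
  2 to go: {1,5} 1  {3,4} 1  {4,5} 2
  3 to go: {1,4,5} 3  {2,3,4} 1  {3,4,5} 3
  4 to go: {0,2,3,4} 1  {1,3,4,5} 6  {2,3,4,5} 4
  if 0:f drops first: 10 orders
  if 1:d drops first: 5 orders
heap linearizations: 15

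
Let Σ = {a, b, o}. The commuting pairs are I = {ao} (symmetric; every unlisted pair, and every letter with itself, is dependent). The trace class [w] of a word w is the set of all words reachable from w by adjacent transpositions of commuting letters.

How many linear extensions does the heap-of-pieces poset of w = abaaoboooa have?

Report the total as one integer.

12

#0=a has no predecessor
#1=b depends on [0:a]
#2=a depends on [1:b]
#3=a depends on [2:a]
#4=o depends on [1:b]
#5=b depends on [3:a, 4:o]
#6=o depends on [5:b]
#7=o depends on [6:o]
#8=o depends on [7:o]
#9=a depends on [5:b]
sources: [0:a]
N(rest) = Σ N(rest − s) over sources s of rest; N(one piece) = 1:
  size 1 → [8]=1  [9]=1
  size 2 → [7,8]=1  [8,9]=2
  size 3 → [6,7,8]=1  [7,8,9]=3
  size 4 → [6,7,8,9]=4
  size 5 → [5,6,7,8,9]=4
  size 6 → [3,5,6,7,8,9]=4  [4,5,6,7,8,9]=4
  size 7 → [2,3,5,6,7,8,9]=4  [3,4,5,6,7,8,9]=8
  size 8 → [2,3,4,5,6,7,8,9]=12
  first=0(a) contributes 12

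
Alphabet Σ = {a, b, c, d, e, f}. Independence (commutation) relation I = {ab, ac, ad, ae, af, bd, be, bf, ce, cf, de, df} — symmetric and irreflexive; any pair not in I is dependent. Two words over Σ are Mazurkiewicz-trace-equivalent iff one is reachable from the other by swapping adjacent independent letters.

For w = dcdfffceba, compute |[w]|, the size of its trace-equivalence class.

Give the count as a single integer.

piece 0:d — minimal
piece 1:c rests on {0:d}
piece 2:d rests on {1:c}
piece 3:f — minimal
piece 4:f rests on {3:f}
piece 5:f rests on {4:f}
piece 6:c rests on {2:d}
piece 7:e rests on {5:f}
piece 8:b rests on {6:c}
piece 9:a — minimal
minimal pieces: {0:d, 3:f, 9:a}
ways to finish when only these pieces remain (= sum over removing one remaining piece with nothing left below it):
  1 left: {7}→1  {8}→1  {9}→1
  2 left: {5,7}→1  {6,8}→1  {7,8}→2  {7,9}→2  {8,9}→2
  3 left: {2,6,8}→1  {4,5,7}→1  {5,7,8}→3  {5,7,9}→3  {6,7,8}→3  {6,8,9}→3  {7,8,9}→6
  4 left: {1,2,6,8}→1  {2,6,7,8}→4  {2,6,8,9}→4  {3,4,5,7}→1  {4,5,7,8}→4  {4,5,7,9}→4  {5,6,7,8}→6  {5,7,8,9}→12  {6,7,8,9}→12
  5 left: {0,1,2,6,8}→1  {1,2,6,7,8}→5  {1,2,6,8,9}→5  {2,5,6,7,8}→10  {2,6,7,8,9}→20  {3,4,5,7,8}→5  {3,4,5,7,9}→5  {4,5,6,7,8}→10  {4,5,7,8,9}→20  {5,6,7,8,9}→30
  6 left: {0,1,2,6,7,8}→6  {0,1,2,6,8,9}→6  {1,2,5,6,7,8}→15  {1,2,6,7,8,9}→30  {2,4,5,6,7,8}→20  {2,5,6,7,8,9}→60  {3,4,5,6,7,8}→15  {3,4,5,7,8,9}→30  {4,5,6,7,8,9}→60
  7 left: {0,1,2,5,6,7,8}→21  {0,1,2,6,7,8,9}→42  {1,2,4,5,6,7,8}→35  {1,2,5,6,7,8,9}→105  {2,3,4,5,6,7,8}→35  {2,4,5,6,7,8,9}→140  {3,4,5,6,7,8,9}→105
  8 left: {0,1,2,4,5,6,7,8}→56  {0,1,2,5,6,7,8,9}→168  {1,2,3,4,5,6,7,8}→70  {1,2,4,5,6,7,8,9}→280  {2,3,4,5,6,7,8,9}→280
  placing 0:d first → 630 extensions
  placing 3:f first → 504 extensions
  placing 9:a first → 126 extensions
total linear extensions = 1260

1260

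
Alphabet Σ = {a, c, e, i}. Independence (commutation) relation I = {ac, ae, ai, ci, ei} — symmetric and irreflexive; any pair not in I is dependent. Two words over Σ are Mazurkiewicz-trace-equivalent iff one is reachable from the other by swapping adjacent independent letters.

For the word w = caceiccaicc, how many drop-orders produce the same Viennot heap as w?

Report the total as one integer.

0(c) covers ∅
1(a) covers ∅
2(c) covers 0:c
3(e) covers 2:c
4(i) covers ∅
5(c) covers 3:e
6(c) covers 5:c
7(a) covers 1:a
8(i) covers 4:i
9(c) covers 6:c
10(c) covers 9:c
floor of heap: 0:c, 1:a, 4:i
completions by unplaced set U, small U first (add the entries for U minus each lowest piece of U):
  |U|=1: {7}:1  {8}:1  {10}:1
  |U|=2: {1,7}:1  {4,8}:1  {7,8}:2  {7,10}:2  {8,10}:2  {9,10}:1
  |U|=3: {1,7,8}:3  {1,7,10}:3  {4,7,8}:3  {4,8,10}:3  {6,9,10}:1  {7,8,10}:6  {7,9,10}:3  {8,9,10}:3
  |U|=4: {1,4,7,8}:6  {1,7,8,10}:12  {1,7,9,10}:6  {4,7,8,10}:12  {4,8,9,10}:6  {5,6,9,10}:1  {6,7,9,10}:4  {6,8,9,10}:4  {7,8,9,10}:12
  |U|=5: {1,4,7,8,10}:30  {1,6,7,9,10}:10  {1,7,8,9,10}:30  {3,5,6,9,10}:1  {4,6,8,9,10}:10  {4,7,8,9,10}:30  {5,6,7,9,10}:5  {5,6,8,9,10}:5  {6,7,8,9,10}:20
  |U|=6: {1,4,7,8,9,10}:90  {1,5,6,7,9,10}:15  {1,6,7,8,9,10}:60  {2,3,5,6,9,10}:1  {3,5,6,7,9,10}:6  {3,5,6,8,9,10}:6  {4,5,6,8,9,10}:15  {4,6,7,8,9,10}:60  {5,6,7,8,9,10}:30
  |U|=7: {0,2,3,5,6,9,10}:1  {1,3,5,6,7,9,10}:21  {1,4,6,7,8,9,10}:210  {1,5,6,7,8,9,10}:105  {2,3,5,6,7,9,10}:7  {2,3,5,6,8,9,10}:7  {3,4,5,6,8,9,10}:21  {3,5,6,7,8,9,10}:42  {4,5,6,7,8,9,10}:105
  |U|=8: {0,2,3,5,6,7,9,10}:8  {0,2,3,5,6,8,9,10}:8  {1,2,3,5,6,7,9,10}:28  {1,3,5,6,7,8,9,10}:168  {1,4,5,6,7,8,9,10}:420  {2,3,4,5,6,8,9,10}:28  {2,3,5,6,7,8,9,10}:56  {3,4,5,6,7,8,9,10}:168
  |U|=9: {0,1,2,3,5,6,7,9,10}:36  {0,2,3,4,5,6,8,9,10}:36  {0,2,3,5,6,7,8,9,10}:72  {1,2,3,5,6,7,8,9,10}:252  {1,3,4,5,6,7,8,9,10}:756  {2,3,4,5,6,7,8,9,10}:252
  start at 0(c): 1260
  start at 1(a): 360
  start at 4(i): 360
sum over floor = 1980

1980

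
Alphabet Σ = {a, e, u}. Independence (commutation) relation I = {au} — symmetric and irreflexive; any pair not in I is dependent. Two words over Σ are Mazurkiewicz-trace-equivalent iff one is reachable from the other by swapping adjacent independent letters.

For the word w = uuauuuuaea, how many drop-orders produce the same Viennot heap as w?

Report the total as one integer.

drop 0:u onto floor
drop 1:u onto {0:u}
drop 2:a onto floor
drop 3:u onto {1:u}
drop 4:u onto {3:u}
drop 5:u onto {4:u}
drop 6:u onto {5:u}
drop 7:a onto {2:a}
drop 8:e onto {6:u, 7:a}
drop 9:a onto {8:e}
ground layer = {0:u, 2:a}
drop-orders for the pieces not yet dropped (sum over which currently-grounded one goes next):
  1 to go: {9} 1
  2 to go: {8,9} 1
  3 to go: {6,8,9} 1  {7,8,9} 1
  4 to go: {2,7,8,9} 1  {5,6,8,9} 1  {6,7,8,9} 2
  5 to go: {2,6,7,8,9} 3  {4,5,6,8,9} 1  {5,6,7,8,9} 3
  6 to go: {2,5,6,7,8,9} 6  {3,4,5,6,8,9} 1  {4,5,6,7,8,9} 4
  7 to go: {1,3,4,5,6,8,9} 1  {2,4,5,6,7,8,9} 10  {3,4,5,6,7,8,9} 5
  8 to go: {0,1,3,4,5,6,8,9} 1  {1,3,4,5,6,7,8,9} 6  {2,3,4,5,6,7,8,9} 15
  if 0:u drops first: 21 orders
  if 2:a drops first: 7 orders
heap linearizations: 28

28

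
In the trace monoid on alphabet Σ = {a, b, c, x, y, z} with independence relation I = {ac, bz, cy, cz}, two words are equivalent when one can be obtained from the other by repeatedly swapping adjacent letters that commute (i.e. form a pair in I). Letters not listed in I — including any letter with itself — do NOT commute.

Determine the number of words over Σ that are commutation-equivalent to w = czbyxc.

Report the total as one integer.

drop 0:c onto floor
drop 1:z onto floor
drop 2:b onto {0:c}
drop 3:y onto {1:z, 2:b}
drop 4:x onto {3:y}
drop 5:c onto {4:x}
ground layer = {0:c, 1:z}
drop-orders for the pieces not yet dropped (sum over which currently-grounded one goes next):
  1 to go: {5} 1
  2 to go: {4,5} 1
  3 to go: {3,4,5} 1
  4 to go: {1,3,4,5} 1  {2,3,4,5} 1
  if 0:c drops first: 2 orders
  if 1:z drops first: 1 orders
heap linearizations: 3

3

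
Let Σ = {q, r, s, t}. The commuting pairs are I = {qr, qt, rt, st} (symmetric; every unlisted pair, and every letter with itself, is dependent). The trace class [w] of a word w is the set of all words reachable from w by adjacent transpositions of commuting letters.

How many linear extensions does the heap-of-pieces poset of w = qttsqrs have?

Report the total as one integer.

drop 0:q onto floor
drop 1:t onto floor
drop 2:t onto {1:t}
drop 3:s onto {0:q}
drop 4:q onto {3:s}
drop 5:r onto {3:s}
drop 6:s onto {4:q, 5:r}
ground layer = {0:q, 1:t}
drop-orders for the pieces not yet dropped (sum over which currently-grounded one goes next):
  1 to go: {2} 1  {6} 1
  2 to go: {1,2} 1  {2,6} 2  {4,6} 1  {5,6} 1
  3 to go: {1,2,6} 3  {2,4,6} 3  {2,5,6} 3  {4,5,6} 2
  4 to go: {1,2,4,6} 6  {1,2,5,6} 6  {2,4,5,6} 8  {3,4,5,6} 2
  5 to go: {0,3,4,5,6} 2  {1,2,4,5,6} 20  {2,3,4,5,6} 10
  if 0:q drops first: 30 orders
  if 1:t drops first: 12 orders
heap linearizations: 42

42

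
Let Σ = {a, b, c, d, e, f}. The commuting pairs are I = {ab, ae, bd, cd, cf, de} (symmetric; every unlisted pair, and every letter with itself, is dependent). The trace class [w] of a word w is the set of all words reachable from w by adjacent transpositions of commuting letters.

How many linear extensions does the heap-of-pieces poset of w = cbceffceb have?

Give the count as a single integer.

drop 0:c onto floor
drop 1:b onto {0:c}
drop 2:c onto {1:b}
drop 3:e onto {2:c}
drop 4:f onto {3:e}
drop 5:f onto {4:f}
drop 6:c onto {3:e}
drop 7:e onto {5:f, 6:c}
drop 8:b onto {7:e}
ground layer = {0:c}
drop-orders for the pieces not yet dropped (sum over which currently-grounded one goes next):
  1 to go: {8} 1
  2 to go: {7,8} 1
  3 to go: {5,7,8} 1  {6,7,8} 1
  4 to go: {4,5,7,8} 1  {5,6,7,8} 2
  5 to go: {4,5,6,7,8} 3
  6 to go: {3,4,5,6,7,8} 3
  7 to go: {2,3,4,5,6,7,8} 3
  if 0:c drops first: 3 orders

3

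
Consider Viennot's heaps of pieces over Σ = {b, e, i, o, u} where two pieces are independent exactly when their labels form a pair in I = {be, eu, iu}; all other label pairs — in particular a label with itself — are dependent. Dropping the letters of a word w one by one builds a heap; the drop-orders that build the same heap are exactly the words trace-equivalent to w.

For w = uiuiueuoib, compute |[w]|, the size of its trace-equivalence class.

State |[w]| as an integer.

drop 0:u onto floor
drop 1:i onto floor
drop 2:u onto {0:u}
drop 3:i onto {1:i}
drop 4:u onto {2:u}
drop 5:e onto {3:i}
drop 6:u onto {4:u}
drop 7:o onto {5:e, 6:u}
drop 8:i onto {7:o}
drop 9:b onto {8:i}
ground layer = {0:u, 1:i}
drop-orders for the pieces not yet dropped (sum over which currently-grounded one goes next):
  1 to go: {9} 1
  2 to go: {8,9} 1
  3 to go: {7,8,9} 1
  4 to go: {5,7,8,9} 1  {6,7,8,9} 1
  5 to go: {3,5,7,8,9} 1  {4,6,7,8,9} 1  {5,6,7,8,9} 2
  6 to go: {1,3,5,7,8,9} 1  {2,4,6,7,8,9} 1  {3,5,6,7,8,9} 3  {4,5,6,7,8,9} 3
  7 to go: {0,2,4,6,7,8,9} 1  {1,3,5,6,7,8,9} 4  {2,4,5,6,7,8,9} 4  {3,4,5,6,7,8,9} 6
  8 to go: {0,2,4,5,6,7,8,9} 5  {1,3,4,5,6,7,8,9} 10  {2,3,4,5,6,7,8,9} 10
  if 0:u drops first: 20 orders
  if 1:i drops first: 15 orders
heap linearizations: 35

35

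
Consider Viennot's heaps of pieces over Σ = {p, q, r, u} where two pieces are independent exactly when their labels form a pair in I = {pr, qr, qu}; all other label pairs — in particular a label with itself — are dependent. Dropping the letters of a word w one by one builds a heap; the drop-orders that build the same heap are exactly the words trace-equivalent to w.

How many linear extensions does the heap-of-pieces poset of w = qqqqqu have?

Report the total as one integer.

6

piece 0:q — minimal
piece 1:q rests on {0:q}
piece 2:q rests on {1:q}
piece 3:q rests on {2:q}
piece 4:q rests on {3:q}
piece 5:u — minimal
minimal pieces: {0:q, 5:u}
ways to finish when only these pieces remain (= sum over removing one remaining piece with nothing left below it):
  1 left: {4}→1  {5}→1
  2 left: {3,4}→1  {4,5}→2
  3 left: {2,3,4}→1  {3,4,5}→3
  4 left: {1,2,3,4}→1  {2,3,4,5}→4
  placing 0:q first → 5 extensions
  placing 5:u first → 1 extensions
total linear extensions = 6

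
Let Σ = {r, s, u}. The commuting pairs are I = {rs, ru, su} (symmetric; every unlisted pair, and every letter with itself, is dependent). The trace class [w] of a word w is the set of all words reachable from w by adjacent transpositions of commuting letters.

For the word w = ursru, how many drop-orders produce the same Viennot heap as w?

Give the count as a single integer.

0(u) covers ∅
1(r) covers ∅
2(s) covers ∅
3(r) covers 1:r
4(u) covers 0:u
floor of heap: 0:u, 1:r, 2:s
completions by unplaced set U, small U first (add the entries for U minus each lowest piece of U):
  |U|=1: {2}:1  {3}:1  {4}:1
  |U|=2: {0,4}:1  {1,3}:1  {2,3}:2  {2,4}:2  {3,4}:2
  |U|=3: {0,2,4}:3  {0,3,4}:3  {1,2,3}:3  {1,3,4}:3  {2,3,4}:6
  start at 0(u): 12
  start at 1(r): 12
  start at 2(s): 6
sum over floor = 30

30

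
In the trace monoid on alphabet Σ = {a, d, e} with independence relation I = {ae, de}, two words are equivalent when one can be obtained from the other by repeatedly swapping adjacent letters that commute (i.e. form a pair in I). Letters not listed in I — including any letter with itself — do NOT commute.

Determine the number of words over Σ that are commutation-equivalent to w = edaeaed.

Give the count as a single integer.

drop 0:e onto floor
drop 1:d onto floor
drop 2:a onto {1:d}
drop 3:e onto {0:e}
drop 4:a onto {2:a}
drop 5:e onto {3:e}
drop 6:d onto {4:a}
ground layer = {0:e, 1:d}
drop-orders for the pieces not yet dropped (sum over which currently-grounded one goes next):
  1 to go: {5} 1  {6} 1
  2 to go: {3,5} 1  {4,6} 1  {5,6} 2
  3 to go: {0,3,5} 1  {2,4,6} 1  {3,5,6} 3  {4,5,6} 3
  4 to go: {0,3,5,6} 4  {1,2,4,6} 1  {2,4,5,6} 4  {3,4,5,6} 6
  5 to go: {0,3,4,5,6} 10  {1,2,4,5,6} 5  {2,3,4,5,6} 10
  if 0:e drops first: 15 orders
  if 1:d drops first: 20 orders
heap linearizations: 35

35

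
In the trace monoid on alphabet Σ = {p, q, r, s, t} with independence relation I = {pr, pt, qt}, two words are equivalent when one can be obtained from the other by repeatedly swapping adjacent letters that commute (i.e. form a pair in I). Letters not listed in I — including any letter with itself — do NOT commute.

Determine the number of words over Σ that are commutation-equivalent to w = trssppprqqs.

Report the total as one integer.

4

drop 0:t onto floor
drop 1:r onto {0:t}
drop 2:s onto {1:r}
drop 3:s onto {2:s}
drop 4:p onto {3:s}
drop 5:p onto {4:p}
drop 6:p onto {5:p}
drop 7:r onto {3:s}
drop 8:q onto {6:p, 7:r}
drop 9:q onto {8:q}
drop 10:s onto {9:q}
ground layer = {0:t}
drop-orders for the pieces not yet dropped (sum over which currently-grounded one goes next):
  1 to go: {10} 1
  2 to go: {9,10} 1
  3 to go: {8,9,10} 1
  4 to go: {6,8,9,10} 1  {7,8,9,10} 1
  5 to go: {5,6,8,9,10} 1  {6,7,8,9,10} 2
  6 to go: {4,5,6,8,9,10} 1  {5,6,7,8,9,10} 3
  7 to go: {4,5,6,7,8,9,10} 4
  8 to go: {3,4,5,6,7,8,9,10} 4
  9 to go: {2,3,4,5,6,7,8,9,10} 4
  if 0:t drops first: 4 orders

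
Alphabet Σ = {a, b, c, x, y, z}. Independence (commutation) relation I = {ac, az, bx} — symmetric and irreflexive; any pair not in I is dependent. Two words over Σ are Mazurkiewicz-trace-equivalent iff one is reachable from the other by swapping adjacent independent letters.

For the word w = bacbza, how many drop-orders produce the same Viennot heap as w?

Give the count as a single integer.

drop 0:b onto floor
drop 1:a onto {0:b}
drop 2:c onto {0:b}
drop 3:b onto {1:a, 2:c}
drop 4:z onto {3:b}
drop 5:a onto {3:b}
ground layer = {0:b}
drop-orders for the pieces not yet dropped (sum over which currently-grounded one goes next):
  1 to go: {4} 1  {5} 1
  2 to go: {4,5} 2
  3 to go: {3,4,5} 2
  4 to go: {1,3,4,5} 2  {2,3,4,5} 2
  if 0:b drops first: 4 orders

4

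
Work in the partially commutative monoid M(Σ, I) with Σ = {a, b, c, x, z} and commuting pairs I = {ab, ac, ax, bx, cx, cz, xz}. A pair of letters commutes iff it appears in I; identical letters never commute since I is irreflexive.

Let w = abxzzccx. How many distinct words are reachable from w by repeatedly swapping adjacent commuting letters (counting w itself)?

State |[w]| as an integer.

0(a) covers ∅
1(b) covers ∅
2(x) covers ∅
3(z) covers 0:a, 1:b
4(z) covers 3:z
5(c) covers 1:b
6(c) covers 5:c
7(x) covers 2:x
floor of heap: 0:a, 1:b, 2:x
completions by unplaced set U, small U first (add the entries for U minus each lowest piece of U):
  |U|=1: {4}:1  {6}:1  {7}:1
  |U|=2: {2,7}:1  {3,4}:1  {4,6}:2  {4,7}:2  {5,6}:1  {6,7}:2
  |U|=3: {0,3,4}:1  {2,4,7}:3  {2,6,7}:3  {3,4,6}:3  {3,4,7}:3  {4,5,6}:3  {4,6,7}:6  {5,6,7}:3
  |U|=4: {0,3,4,6}:4  {0,3,4,7}:4  {2,3,4,7}:6  {2,4,6,7}:12  {2,5,6,7}:6  {3,4,5,6}:6  {3,4,6,7}:12  {4,5,6,7}:12
  |U|=5: {0,2,3,4,7}:10  {0,3,4,5,6}:10  {0,3,4,6,7}:20  {1,3,4,5,6}:6  {2,3,4,6,7}:30  {2,4,5,6,7}:30  {3,4,5,6,7}:30
  |U|=6: {0,1,3,4,5,6}:16  {0,2,3,4,6,7}:60  {0,3,4,5,6,7}:60  {1,3,4,5,6,7}:36  {2,3,4,5,6,7}:90
  start at 0(a): 126
  start at 1(b): 210
  start at 2(x): 112
sum over floor = 448

448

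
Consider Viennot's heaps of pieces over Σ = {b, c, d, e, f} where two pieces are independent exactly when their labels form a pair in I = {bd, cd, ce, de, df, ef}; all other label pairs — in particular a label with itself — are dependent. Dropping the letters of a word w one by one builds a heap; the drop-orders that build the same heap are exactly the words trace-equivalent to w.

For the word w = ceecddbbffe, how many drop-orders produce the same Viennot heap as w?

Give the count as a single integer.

piece 0:c — minimal
piece 1:e — minimal
piece 2:e rests on {1:e}
piece 3:c rests on {0:c}
piece 4:d — minimal
piece 5:d rests on {4:d}
piece 6:b rests on {2:e, 3:c}
piece 7:b rests on {6:b}
piece 8:f rests on {7:b}
piece 9:f rests on {8:f}
piece 10:e rests on {7:b}
minimal pieces: {0:c, 1:e, 4:d}
ways to finish when only these pieces remain (= sum over removing one remaining piece with nothing left below it):
  1 left: {5}→1  {9}→1  {10}→1
  2 left: {4,5}→1  {5,9}→2  {5,10}→2  {8,9}→1  {9,10}→2
  3 left: {4,5,9}→3  {4,5,10}→3  {5,8,9}→3  {5,9,10}→6  {8,9,10}→3
  4 left: {4,5,8,9}→6  {4,5,9,10}→12  {5,8,9,10}→12  {7,8,9,10}→3
  5 left: {4,5,8,9,10}→30  {5,7,8,9,10}→15  {6,7,8,9,10}→3
  6 left: {2,6,7,8,9,10}→3  {3,6,7,8,9,10}→3  {4,5,7,8,9,10}→45  {5,6,7,8,9,10}→18
  7 left: {0,3,6,7,8,9,10}→3  {1,2,6,7,8,9,10}→3  {2,3,6,7,8,9,10}→6  {2,5,6,7,8,9,10}→21  {3,5,6,7,8,9,10}→21  {4,5,6,7,8,9,10}→63
  8 left: {0,2,3,6,7,8,9,10}→9  {0,3,5,6,7,8,9,10}→24  {1,2,3,6,7,8,9,10}→9  {1,2,5,6,7,8,9,10}→24  {2,3,5,6,7,8,9,10}→48  {2,4,5,6,7,8,9,10}→84  {3,4,5,6,7,8,9,10}→84
  9 left: {0,1,2,3,6,7,8,9,10}→18  {0,2,3,5,6,7,8,9,10}→81  {0,3,4,5,6,7,8,9,10}→108  {1,2,3,5,6,7,8,9,10}→81  {1,2,4,5,6,7,8,9,10}→108  {2,3,4,5,6,7,8,9,10}→216
  placing 0:c first → 405 extensions
  placing 1:e first → 405 extensions
  placing 4:d first → 180 extensions
total linear extensions = 990

990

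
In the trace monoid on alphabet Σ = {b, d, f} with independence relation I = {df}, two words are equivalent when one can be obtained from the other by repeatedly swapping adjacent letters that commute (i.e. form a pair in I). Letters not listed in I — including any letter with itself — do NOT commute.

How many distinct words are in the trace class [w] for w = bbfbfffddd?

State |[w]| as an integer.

20

#0=b has no predecessor
#1=b depends on [0:b]
#2=f depends on [1:b]
#3=b depends on [2:f]
#4=f depends on [3:b]
#5=f depends on [4:f]
#6=f depends on [5:f]
#7=d depends on [3:b]
#8=d depends on [7:d]
#9=d depends on [8:d]
sources: [0:b]
N(rest) = Σ N(rest − s) over sources s of rest; N(one piece) = 1:
  size 1 → [6]=1  [9]=1
  size 2 → [5,6]=1  [6,9]=2  [8,9]=1
  size 3 → [4,5,6]=1  [5,6,9]=3  [6,8,9]=3  [7,8,9]=1
  size 4 → [4,5,6,9]=4  [5,6,8,9]=6  [6,7,8,9]=4
  size 5 → [4,5,6,8,9]=10  [5,6,7,8,9]=10
  size 6 → [4,5,6,7,8,9]=20
  size 7 → [3,4,5,6,7,8,9]=20
  size 8 → [2,3,4,5,6,7,8,9]=20
  first=0(b) contributes 20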